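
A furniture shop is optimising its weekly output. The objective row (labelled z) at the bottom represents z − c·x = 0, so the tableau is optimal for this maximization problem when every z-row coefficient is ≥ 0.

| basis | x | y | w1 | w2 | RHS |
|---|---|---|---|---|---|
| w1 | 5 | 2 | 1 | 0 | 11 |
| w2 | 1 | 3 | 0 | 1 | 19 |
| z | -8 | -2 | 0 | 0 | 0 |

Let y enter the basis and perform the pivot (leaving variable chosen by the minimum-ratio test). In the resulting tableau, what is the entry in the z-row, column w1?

Ratio test on column y — row 1: 11/2 = 11/2; row 2: 19/3 = 19/3. Minimum is 11/2 at row 1 (w1 leaves); pivot element 2.
Divide row 1 by 2; eliminate column y from the other rows.
z-row update in column w1: 0 − (-2)·(1/2) = 1.

1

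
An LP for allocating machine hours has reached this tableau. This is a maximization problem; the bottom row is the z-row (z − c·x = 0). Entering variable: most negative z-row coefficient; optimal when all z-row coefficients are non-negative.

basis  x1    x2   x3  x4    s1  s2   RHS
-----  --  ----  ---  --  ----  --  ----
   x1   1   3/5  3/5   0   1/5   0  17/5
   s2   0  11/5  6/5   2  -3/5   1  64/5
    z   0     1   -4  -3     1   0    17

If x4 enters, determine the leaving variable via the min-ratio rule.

s2

Column x4 entries and ratios — x1: 0 ≤ 0, skip; s2: (64/5)/2 = 32/5.
Smallest ratio is 32/5 in the row of s2, so s2 leaves.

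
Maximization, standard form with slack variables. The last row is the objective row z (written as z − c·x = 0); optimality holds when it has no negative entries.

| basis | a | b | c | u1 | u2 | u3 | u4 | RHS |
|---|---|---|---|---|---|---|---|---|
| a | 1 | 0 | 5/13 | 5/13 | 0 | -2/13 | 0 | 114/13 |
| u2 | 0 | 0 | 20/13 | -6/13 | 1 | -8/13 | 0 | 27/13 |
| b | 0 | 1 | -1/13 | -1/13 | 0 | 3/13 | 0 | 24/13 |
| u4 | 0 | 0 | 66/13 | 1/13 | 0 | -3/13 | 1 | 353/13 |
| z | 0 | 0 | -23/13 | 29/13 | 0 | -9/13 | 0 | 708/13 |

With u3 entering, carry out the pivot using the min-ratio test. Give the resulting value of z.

Ratio test on column u3 — row 1: entry -2/13 ≤ 0; row 2: entry -8/13 ≤ 0; row 3: (24/13)/(3/13) = 8; row 4: entry -3/13 ≤ 0. Minimum is 8 at row 3 (b leaves); pivot element 3/13.
Pivot on row 3; the z-row RHS becomes 708/13 − (-9/13)·8 = 60.

60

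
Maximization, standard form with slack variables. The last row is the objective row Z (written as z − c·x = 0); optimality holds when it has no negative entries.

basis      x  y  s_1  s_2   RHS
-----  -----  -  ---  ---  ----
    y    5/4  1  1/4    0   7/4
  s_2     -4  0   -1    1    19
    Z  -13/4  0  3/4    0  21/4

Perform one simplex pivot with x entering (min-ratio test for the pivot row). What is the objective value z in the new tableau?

Ratio test on column x — row 1: (7/4)/(5/4) = 7/5; row 2: entry -4 ≤ 0. Minimum is 7/5 at row 1 (y leaves); pivot element 5/4.
Pivot on row 1; the Z-row RHS becomes 21/4 − (-13/4)·(7/5) = 49/5.

49/5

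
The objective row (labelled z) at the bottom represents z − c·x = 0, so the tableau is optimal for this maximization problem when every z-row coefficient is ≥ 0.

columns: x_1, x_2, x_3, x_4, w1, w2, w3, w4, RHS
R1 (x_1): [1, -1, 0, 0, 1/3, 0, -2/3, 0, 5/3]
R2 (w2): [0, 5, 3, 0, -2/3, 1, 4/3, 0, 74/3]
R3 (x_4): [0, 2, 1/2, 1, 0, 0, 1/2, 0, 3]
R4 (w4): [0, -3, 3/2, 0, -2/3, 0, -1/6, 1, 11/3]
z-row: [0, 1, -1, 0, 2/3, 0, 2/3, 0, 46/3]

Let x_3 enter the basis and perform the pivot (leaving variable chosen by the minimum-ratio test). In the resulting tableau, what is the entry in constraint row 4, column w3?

-1/9

Ratio test on column x_3 — row 1: entry 0 ≤ 0; row 2: (74/3)/3 = 74/9; row 3: 3/(1/2) = 6; row 4: (11/3)/(3/2) = 22/9. Minimum is 22/9 at row 4 (w4 leaves); pivot element 3/2.
Divide row 4 by 3/2; eliminate column x_3 from the other rows.
In the new row 4, the w3 entry is the old entry divided by the pivot: (-1/6)/(3/2) = -1/9.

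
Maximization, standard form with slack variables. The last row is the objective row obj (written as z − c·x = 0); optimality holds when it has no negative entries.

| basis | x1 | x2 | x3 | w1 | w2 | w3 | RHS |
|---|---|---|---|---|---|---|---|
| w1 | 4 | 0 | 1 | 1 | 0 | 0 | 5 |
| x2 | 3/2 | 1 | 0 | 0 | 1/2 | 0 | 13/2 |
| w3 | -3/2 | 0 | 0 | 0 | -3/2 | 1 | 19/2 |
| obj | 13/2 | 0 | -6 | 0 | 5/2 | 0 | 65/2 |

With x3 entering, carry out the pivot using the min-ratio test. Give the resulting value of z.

Ratio test on column x3 — row 1: 5/1 = 5; row 2: entry 0 ≤ 0; row 3: entry 0 ≤ 0. Minimum is 5 at row 1 (w1 leaves); pivot element 1.
Pivot on row 1; the obj-row RHS becomes 65/2 − (-6)·5 = 125/2.

125/2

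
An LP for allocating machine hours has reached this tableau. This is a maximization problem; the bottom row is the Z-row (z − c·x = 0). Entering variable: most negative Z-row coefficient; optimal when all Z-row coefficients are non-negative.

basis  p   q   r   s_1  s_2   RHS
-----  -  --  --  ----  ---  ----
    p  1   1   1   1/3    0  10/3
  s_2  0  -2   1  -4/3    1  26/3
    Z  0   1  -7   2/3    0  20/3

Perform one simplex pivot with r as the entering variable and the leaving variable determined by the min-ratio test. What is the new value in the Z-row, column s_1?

3

Ratio test on column r — row 1: (10/3)/1 = 10/3; row 2: (26/3)/1 = 26/3. Minimum is 10/3 at row 1 (p leaves); pivot element 1.
Divide row 1 by 1; eliminate column r from the other rows.
Z-row update in column s_1: 2/3 − (-7)·(1/3) = 3.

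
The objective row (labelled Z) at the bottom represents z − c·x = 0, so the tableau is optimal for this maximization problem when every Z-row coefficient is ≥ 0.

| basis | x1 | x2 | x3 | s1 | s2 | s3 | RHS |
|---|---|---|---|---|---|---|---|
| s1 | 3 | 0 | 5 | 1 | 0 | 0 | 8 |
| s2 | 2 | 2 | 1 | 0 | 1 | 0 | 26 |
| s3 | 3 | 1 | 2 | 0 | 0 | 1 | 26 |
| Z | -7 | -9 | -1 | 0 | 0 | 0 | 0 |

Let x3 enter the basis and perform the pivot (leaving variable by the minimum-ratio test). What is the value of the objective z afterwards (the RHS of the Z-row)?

8/5

Ratio test on column x3 — row 1: 8/5 = 8/5; row 2: 26/1 = 26; row 3: 26/2 = 13. Minimum is 8/5 at row 1 (s1 leaves); pivot element 5.
Pivot on row 1; the Z-row RHS becomes 0 − (-1)·(8/5) = 8/5.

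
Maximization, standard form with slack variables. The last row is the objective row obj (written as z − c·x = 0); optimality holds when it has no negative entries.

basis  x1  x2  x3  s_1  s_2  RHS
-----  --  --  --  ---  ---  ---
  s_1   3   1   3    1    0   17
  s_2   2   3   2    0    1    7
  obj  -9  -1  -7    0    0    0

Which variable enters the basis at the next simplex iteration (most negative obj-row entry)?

Negative obj-row entries: x1: -9, x2: -1, x3: -7.
The most negative is -9 in column x1, so x1 enters.

x1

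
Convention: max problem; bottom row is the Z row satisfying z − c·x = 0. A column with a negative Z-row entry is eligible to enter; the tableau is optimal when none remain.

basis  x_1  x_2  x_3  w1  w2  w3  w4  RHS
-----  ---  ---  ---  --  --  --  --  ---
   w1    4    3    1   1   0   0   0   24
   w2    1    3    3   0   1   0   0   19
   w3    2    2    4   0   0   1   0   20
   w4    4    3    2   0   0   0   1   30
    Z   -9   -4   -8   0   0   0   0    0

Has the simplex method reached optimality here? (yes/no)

The Z-row has a negative entry -9 in column x_1, so it is not optimal.

no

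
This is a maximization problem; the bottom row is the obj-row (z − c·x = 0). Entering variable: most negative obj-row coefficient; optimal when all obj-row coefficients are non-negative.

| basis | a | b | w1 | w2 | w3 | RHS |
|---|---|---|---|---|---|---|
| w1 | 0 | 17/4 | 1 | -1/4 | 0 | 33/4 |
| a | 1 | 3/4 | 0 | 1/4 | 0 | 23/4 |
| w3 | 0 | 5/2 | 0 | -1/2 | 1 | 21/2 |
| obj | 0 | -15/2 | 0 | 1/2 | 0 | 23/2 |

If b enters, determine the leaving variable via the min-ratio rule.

w1

Column b entries and ratios — w1: (33/4)/(17/4) = 33/17; a: (23/4)/(3/4) = 23/3; w3: (21/2)/(5/2) = 21/5.
Smallest ratio is 33/17 in the row of w1, so w1 leaves.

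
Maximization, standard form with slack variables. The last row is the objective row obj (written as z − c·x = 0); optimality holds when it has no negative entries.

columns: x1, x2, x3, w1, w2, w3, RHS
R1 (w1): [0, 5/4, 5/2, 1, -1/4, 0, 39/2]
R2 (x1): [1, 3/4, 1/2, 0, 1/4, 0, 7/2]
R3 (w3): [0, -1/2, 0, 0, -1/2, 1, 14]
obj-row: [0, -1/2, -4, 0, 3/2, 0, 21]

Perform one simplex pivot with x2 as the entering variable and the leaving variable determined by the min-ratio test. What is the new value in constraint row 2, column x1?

4/3

Ratio test on column x2 — row 1: (39/2)/(5/4) = 78/5; row 2: (7/2)/(3/4) = 14/3; row 3: entry -1/2 ≤ 0. Minimum is 14/3 at row 2 (x1 leaves); pivot element 3/4.
Divide row 2 by 3/4; eliminate column x2 from the other rows.
In the new row 2, the x1 entry is the old entry divided by the pivot: 1/(3/4) = 4/3.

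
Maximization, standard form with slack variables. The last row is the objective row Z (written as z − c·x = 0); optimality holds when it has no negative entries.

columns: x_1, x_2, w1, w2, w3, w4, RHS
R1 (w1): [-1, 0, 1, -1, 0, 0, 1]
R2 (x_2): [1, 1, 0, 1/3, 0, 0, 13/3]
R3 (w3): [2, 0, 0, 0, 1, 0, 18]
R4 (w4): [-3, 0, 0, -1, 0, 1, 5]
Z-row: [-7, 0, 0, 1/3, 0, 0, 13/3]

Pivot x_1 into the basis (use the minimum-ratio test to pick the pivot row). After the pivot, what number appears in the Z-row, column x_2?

7

Ratio test on column x_1 — row 1: entry -1 ≤ 0; row 2: (13/3)/1 = 13/3; row 3: 18/2 = 9; row 4: entry -3 ≤ 0. Minimum is 13/3 at row 2 (x_2 leaves); pivot element 1.
Divide row 2 by 1; eliminate column x_1 from the other rows.
Z-row update in column x_2: 0 − (-7)·1 = 7.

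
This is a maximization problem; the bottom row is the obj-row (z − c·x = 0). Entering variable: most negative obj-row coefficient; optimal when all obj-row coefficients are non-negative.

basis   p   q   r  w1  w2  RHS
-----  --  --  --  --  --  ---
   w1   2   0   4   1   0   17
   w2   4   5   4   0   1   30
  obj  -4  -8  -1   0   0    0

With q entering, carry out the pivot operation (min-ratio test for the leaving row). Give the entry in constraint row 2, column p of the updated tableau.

Ratio test on column q — row 1: entry 0 ≤ 0; row 2: 30/5 = 6. Minimum is 6 at row 2 (w2 leaves); pivot element 5.
Divide row 2 by 5; eliminate column q from the other rows.
In the new row 2, the p entry is the old entry divided by the pivot: 4/5 = 4/5.

4/5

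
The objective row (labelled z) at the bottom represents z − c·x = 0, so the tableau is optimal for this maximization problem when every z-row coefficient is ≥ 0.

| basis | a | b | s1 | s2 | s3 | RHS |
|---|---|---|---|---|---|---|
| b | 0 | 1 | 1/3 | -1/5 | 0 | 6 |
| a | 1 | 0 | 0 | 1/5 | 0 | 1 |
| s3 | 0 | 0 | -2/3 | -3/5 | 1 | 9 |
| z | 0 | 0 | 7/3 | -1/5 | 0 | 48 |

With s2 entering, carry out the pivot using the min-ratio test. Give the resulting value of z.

Ratio test on column s2 — row 1: entry -1/5 ≤ 0; row 2: 1/(1/5) = 5; row 3: entry -3/5 ≤ 0. Minimum is 5 at row 2 (a leaves); pivot element 1/5.
Pivot on row 2; the z-row RHS becomes 48 − (-1/5)·5 = 49.

49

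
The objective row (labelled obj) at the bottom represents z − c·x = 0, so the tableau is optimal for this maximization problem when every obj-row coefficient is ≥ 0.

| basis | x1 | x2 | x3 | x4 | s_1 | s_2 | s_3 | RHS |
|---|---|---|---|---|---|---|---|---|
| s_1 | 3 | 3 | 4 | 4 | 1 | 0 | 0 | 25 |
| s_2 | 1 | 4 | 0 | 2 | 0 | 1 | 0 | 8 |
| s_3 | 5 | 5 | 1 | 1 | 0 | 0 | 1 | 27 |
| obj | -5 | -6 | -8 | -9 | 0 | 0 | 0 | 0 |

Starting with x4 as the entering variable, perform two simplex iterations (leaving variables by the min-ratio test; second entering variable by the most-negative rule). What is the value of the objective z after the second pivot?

54

Ratio test on column x4 — row 1: 25/4 = 25/4; row 2: 8/2 = 4; row 3: 27/1 = 27. Minimum is 4 at row 2 (s_2 leaves); pivot element 2.
Pivot on row 2; the obj-row RHS becomes 0 − (-9)·4 = 36.
Next entering variable (most negative obj-row entry -8): x3.
Ratio test on column x3 — row 1: 9/4 = 9/4; row 2: entry 0 ≤ 0; row 3: 23/1 = 23. Minimum is 9/4 at row 1 (s_1 leaves); pivot element 4.
After the second pivot the obj-row RHS is 36 − (-8)·(9/4) = 54.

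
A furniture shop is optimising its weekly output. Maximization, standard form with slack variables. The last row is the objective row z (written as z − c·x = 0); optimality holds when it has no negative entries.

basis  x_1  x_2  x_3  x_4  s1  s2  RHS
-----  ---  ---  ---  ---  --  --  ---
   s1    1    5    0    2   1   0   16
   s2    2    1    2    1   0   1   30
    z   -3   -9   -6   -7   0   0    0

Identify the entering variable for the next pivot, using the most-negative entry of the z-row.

Negative z-row entries: x_1: -3, x_2: -9, x_3: -6, x_4: -7.
The most negative is -9 in column x_2, so x_2 enters.

x_2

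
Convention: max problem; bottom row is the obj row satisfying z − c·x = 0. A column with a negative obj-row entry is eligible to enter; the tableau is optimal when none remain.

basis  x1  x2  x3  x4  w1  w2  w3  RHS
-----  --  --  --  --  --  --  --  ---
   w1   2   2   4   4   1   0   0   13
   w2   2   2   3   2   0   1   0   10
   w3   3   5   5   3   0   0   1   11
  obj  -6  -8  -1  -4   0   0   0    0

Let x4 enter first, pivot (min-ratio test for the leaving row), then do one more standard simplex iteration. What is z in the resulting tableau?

106/7

Ratio test on column x4 — row 1: 13/4 = 13/4; row 2: 10/2 = 5; row 3: 11/3 = 11/3. Minimum is 13/4 at row 1 (w1 leaves); pivot element 4.
Pivot on row 1; the obj-row RHS becomes 0 − (-4)·(13/4) = 13.
Next entering variable (most negative obj-row entry -6): x2.
Ratio test on column x2 — row 1: (13/4)/(1/2) = 13/2; row 2: (7/2)/1 = 7/2; row 3: (5/4)/(7/2) = 5/14. Minimum is 5/14 at row 3 (w3 leaves); pivot element 7/2.
After the second pivot the obj-row RHS is 13 − (-6)·(5/14) = 106/7.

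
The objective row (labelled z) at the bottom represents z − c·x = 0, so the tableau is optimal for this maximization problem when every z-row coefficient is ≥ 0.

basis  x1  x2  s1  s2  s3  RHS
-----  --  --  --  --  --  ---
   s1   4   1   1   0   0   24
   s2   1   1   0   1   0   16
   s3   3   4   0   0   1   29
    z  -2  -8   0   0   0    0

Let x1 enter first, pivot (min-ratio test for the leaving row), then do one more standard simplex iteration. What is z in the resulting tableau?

Ratio test on column x1 — row 1: 24/4 = 6; row 2: 16/1 = 16; row 3: 29/3 = 29/3. Minimum is 6 at row 1 (s1 leaves); pivot element 4.
Pivot on row 1; the z-row RHS becomes 0 − (-2)·6 = 12.
Next entering variable (most negative z-row entry -15/2): x2.
Ratio test on column x2 — row 1: 6/(1/4) = 24; row 2: 10/(3/4) = 40/3; row 3: 11/(13/4) = 44/13. Minimum is 44/13 at row 3 (s3 leaves); pivot element 13/4.
After the second pivot the z-row RHS is 12 − (-15/2)·(44/13) = 486/13.

486/13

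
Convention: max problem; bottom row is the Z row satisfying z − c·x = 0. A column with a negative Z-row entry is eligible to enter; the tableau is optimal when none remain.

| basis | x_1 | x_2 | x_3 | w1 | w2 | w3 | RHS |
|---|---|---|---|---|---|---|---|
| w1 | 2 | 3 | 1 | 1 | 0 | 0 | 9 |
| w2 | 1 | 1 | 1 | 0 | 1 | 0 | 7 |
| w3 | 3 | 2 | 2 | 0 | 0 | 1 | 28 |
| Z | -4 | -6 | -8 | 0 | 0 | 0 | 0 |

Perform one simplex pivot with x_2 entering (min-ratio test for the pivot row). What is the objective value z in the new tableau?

18

Ratio test on column x_2 — row 1: 9/3 = 3; row 2: 7/1 = 7; row 3: 28/2 = 14. Minimum is 3 at row 1 (w1 leaves); pivot element 3.
Pivot on row 1; the Z-row RHS becomes 0 − (-6)·3 = 18.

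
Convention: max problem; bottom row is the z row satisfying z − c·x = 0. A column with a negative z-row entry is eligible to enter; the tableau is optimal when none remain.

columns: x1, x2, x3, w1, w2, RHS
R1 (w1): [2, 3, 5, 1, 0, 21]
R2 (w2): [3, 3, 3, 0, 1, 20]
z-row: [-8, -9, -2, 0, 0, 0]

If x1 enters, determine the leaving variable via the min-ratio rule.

w2

Column x1 entries and ratios — w1: 21/2 = 21/2; w2: 20/3 = 20/3.
Smallest ratio is 20/3 in the row of w2, so w2 leaves.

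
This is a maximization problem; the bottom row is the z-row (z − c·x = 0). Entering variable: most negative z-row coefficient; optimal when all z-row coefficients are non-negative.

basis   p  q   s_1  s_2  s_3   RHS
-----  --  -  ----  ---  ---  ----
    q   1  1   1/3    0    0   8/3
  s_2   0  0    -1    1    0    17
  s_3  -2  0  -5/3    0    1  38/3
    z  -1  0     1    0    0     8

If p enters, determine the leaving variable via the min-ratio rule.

Column p entries and ratios — q: (8/3)/1 = 8/3; s_2: 0 ≤ 0, skip; s_3: -2 ≤ 0, skip.
Smallest ratio is 8/3 in the row of q, so q leaves.

q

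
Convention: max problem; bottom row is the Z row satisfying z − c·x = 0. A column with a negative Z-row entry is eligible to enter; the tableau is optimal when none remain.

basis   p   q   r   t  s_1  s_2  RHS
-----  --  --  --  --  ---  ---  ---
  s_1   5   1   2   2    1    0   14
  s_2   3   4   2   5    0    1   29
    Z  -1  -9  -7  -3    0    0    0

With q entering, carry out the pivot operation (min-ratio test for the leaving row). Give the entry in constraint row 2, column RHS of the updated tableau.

29/4

Ratio test on column q — row 1: 14/1 = 14; row 2: 29/4 = 29/4. Minimum is 29/4 at row 2 (s_2 leaves); pivot element 4.
Divide row 2 by 4; eliminate column q from the other rows.
In the new row 2, the RHS entry is the old entry divided by the pivot: 29/4 = 29/4.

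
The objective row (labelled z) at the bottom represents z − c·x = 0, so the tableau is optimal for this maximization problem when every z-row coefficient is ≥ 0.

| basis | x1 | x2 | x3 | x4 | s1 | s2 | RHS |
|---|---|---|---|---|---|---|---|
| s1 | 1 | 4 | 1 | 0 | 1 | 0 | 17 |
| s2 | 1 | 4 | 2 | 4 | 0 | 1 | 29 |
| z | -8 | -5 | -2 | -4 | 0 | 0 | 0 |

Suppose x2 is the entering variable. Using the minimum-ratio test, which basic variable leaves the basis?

s1

Column x2 entries and ratios — s1: 17/4 = 17/4; s2: 29/4 = 29/4.
Smallest ratio is 17/4 in the row of s1, so s1 leaves.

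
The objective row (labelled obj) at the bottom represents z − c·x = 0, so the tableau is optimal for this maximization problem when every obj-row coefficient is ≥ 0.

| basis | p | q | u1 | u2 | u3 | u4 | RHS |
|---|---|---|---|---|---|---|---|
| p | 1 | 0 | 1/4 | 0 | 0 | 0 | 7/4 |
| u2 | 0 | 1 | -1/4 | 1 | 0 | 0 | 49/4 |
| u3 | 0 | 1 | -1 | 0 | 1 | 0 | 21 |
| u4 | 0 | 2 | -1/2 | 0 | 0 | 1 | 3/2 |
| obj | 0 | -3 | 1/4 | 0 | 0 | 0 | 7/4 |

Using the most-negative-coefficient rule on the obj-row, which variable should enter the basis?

q

Negative obj-row entries: q: -3.
The most negative is -3 in column q, so q enters.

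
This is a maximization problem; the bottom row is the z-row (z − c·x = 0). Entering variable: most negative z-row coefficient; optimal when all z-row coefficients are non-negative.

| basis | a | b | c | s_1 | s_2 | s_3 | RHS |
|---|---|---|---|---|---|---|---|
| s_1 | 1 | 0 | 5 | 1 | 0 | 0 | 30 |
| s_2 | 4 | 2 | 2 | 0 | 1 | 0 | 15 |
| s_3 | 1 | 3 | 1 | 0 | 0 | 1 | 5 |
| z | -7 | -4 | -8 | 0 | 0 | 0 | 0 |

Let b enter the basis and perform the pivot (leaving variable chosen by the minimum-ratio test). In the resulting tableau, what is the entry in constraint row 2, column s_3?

Ratio test on column b — row 1: entry 0 ≤ 0; row 2: 15/2 = 15/2; row 3: 5/3 = 5/3. Minimum is 5/3 at row 3 (s_3 leaves); pivot element 3.
Divide row 3 by 3; eliminate column b from the other rows.
Row 2 update in column s_3: 0 − 2·(1/3) = -2/3.

-2/3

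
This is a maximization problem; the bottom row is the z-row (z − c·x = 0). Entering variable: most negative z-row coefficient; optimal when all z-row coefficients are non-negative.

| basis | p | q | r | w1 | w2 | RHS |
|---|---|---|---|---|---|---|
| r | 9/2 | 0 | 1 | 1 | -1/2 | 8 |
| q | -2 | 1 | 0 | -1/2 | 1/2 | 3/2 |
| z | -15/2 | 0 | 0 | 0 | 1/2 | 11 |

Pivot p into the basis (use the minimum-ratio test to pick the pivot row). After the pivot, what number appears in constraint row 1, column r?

Ratio test on column p — row 1: 8/(9/2) = 16/9; row 2: entry -2 ≤ 0. Minimum is 16/9 at row 1 (r leaves); pivot element 9/2.
Divide row 1 by 9/2; eliminate column p from the other rows.
In the new row 1, the r entry is the old entry divided by the pivot: 1/(9/2) = 2/9.

2/9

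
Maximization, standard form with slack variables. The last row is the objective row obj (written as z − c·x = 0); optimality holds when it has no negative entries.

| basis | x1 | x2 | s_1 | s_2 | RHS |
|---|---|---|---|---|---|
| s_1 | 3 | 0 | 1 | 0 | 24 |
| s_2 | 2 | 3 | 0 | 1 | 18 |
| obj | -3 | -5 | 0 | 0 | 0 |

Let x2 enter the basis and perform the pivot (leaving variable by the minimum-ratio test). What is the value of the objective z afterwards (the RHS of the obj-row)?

Ratio test on column x2 — row 1: entry 0 ≤ 0; row 2: 18/3 = 6. Minimum is 6 at row 2 (s_2 leaves); pivot element 3.
Pivot on row 2; the obj-row RHS becomes 0 − (-5)·6 = 30.

30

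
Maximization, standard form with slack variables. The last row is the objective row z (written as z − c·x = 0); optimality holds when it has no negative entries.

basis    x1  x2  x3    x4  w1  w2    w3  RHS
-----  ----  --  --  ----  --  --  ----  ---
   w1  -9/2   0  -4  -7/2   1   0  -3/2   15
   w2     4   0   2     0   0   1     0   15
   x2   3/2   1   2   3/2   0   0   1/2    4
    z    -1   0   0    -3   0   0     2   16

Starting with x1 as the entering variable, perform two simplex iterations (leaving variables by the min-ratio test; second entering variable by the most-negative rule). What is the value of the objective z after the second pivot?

Ratio test on column x1 — row 1: entry -9/2 ≤ 0; row 2: 15/4 = 15/4; row 3: 4/(3/2) = 8/3. Minimum is 8/3 at row 3 (x2 leaves); pivot element 3/2.
Pivot on row 3; the z-row RHS becomes 16 − (-1)·(8/3) = 56/3.
Next entering variable (most negative z-row entry -2): x4.
Ratio test on column x4 — row 1: 27/1 = 27; row 2: entry -4 ≤ 0; row 3: (8/3)/1 = 8/3. Minimum is 8/3 at row 3 (x1 leaves); pivot element 1.
After the second pivot the z-row RHS is 56/3 − (-2)·(8/3) = 24.

24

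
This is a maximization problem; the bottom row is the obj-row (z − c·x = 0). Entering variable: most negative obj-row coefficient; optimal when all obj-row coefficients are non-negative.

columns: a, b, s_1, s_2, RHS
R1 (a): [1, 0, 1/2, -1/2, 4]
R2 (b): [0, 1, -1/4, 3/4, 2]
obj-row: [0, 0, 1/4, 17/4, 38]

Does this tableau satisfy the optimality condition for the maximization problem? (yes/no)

yes

Every obj-row coefficient is ≥ 0, so the tableau is optimal.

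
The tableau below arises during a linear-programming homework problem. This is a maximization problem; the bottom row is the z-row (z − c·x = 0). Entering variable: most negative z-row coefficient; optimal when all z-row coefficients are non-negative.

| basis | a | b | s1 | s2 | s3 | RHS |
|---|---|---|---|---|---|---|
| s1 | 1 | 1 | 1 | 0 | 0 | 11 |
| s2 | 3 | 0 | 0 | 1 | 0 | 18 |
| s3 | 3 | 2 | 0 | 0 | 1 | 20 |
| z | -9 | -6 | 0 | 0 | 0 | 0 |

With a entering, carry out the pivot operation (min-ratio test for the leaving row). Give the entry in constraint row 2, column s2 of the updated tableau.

1/3

Ratio test on column a — row 1: 11/1 = 11; row 2: 18/3 = 6; row 3: 20/3 = 20/3. Minimum is 6 at row 2 (s2 leaves); pivot element 3.
Divide row 2 by 3; eliminate column a from the other rows.
In the new row 2, the s2 entry is the old entry divided by the pivot: 1/3 = 1/3.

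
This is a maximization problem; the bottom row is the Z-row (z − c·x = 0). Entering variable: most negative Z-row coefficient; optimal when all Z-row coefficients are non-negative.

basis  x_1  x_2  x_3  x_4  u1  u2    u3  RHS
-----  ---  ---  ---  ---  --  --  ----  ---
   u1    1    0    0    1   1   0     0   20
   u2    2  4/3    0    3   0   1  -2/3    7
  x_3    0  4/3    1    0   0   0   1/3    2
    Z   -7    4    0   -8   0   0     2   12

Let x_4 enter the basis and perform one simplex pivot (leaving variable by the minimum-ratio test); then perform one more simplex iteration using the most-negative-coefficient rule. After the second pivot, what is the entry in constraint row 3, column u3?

Ratio test on column x_4 — row 1: 20/1 = 20; row 2: 7/3 = 7/3; row 3: entry 0 ≤ 0. Minimum is 7/3 at row 2 (u2 leaves); pivot element 3.
Divide row 2 by 3; eliminate column x_4 from the other rows.
Second iteration: most negative Z-row entry is -5/3 in column x_1, so x_1 enters.
Ratio test on column x_1 — row 1: (53/3)/(1/3) = 53; row 2: (7/3)/(2/3) = 7/2; row 3: entry 0 ≤ 0. Minimum is 7/2 at row 2 (x_4 leaves); pivot element 2/3.
Divide row 2 by 2/3; eliminate column x_1 from the other rows.
After both pivots, the entry at constraint row 3, column u3 is 1/3.

1/3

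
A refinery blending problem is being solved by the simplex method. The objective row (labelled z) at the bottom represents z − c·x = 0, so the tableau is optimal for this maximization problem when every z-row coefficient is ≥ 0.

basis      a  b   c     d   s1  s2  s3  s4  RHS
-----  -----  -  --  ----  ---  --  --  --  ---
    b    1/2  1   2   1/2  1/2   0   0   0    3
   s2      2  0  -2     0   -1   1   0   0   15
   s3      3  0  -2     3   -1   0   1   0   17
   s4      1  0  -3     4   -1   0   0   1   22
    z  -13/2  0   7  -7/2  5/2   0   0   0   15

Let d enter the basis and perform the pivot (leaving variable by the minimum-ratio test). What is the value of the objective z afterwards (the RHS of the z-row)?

137/4

Ratio test on column d — row 1: 3/(1/2) = 6; row 2: entry 0 ≤ 0; row 3: 17/3 = 17/3; row 4: 22/4 = 11/2. Minimum is 11/2 at row 4 (s4 leaves); pivot element 4.
Pivot on row 4; the z-row RHS becomes 15 − (-7/2)·(11/2) = 137/4.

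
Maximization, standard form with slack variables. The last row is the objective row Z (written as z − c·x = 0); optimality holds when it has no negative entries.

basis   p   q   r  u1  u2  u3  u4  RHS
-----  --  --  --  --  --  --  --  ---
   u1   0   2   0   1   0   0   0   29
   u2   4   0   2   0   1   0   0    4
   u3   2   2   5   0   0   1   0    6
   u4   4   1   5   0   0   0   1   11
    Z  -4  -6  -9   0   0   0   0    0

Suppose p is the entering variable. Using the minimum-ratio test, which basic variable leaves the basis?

Column p entries and ratios — u1: 0 ≤ 0, skip; u2: 4/4 = 1; u3: 6/2 = 3; u4: 11/4 = 11/4.
Smallest ratio is 1 in the row of u2, so u2 leaves.

u2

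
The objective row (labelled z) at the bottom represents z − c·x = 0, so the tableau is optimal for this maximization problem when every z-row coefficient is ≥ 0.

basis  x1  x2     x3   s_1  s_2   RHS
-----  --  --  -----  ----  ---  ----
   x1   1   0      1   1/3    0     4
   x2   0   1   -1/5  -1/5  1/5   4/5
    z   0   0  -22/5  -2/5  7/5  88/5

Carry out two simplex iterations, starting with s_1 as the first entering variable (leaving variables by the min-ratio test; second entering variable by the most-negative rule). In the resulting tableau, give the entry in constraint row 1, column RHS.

Ratio test on column s_1 — row 1: 4/(1/3) = 12; row 2: entry -1/5 ≤ 0. Minimum is 12 at row 1 (x1 leaves); pivot element 1/3.
Divide row 1 by 1/3; eliminate column s_1 from the other rows.
Second iteration: most negative z-row entry is -16/5 in column x3, so x3 enters.
Ratio test on column x3 — row 1: 12/3 = 4; row 2: (16/5)/(2/5) = 8. Minimum is 4 at row 1 (s_1 leaves); pivot element 3.
Divide row 1 by 3; eliminate column x3 from the other rows.
After both pivots, the entry at constraint row 1, column RHS is 4.

4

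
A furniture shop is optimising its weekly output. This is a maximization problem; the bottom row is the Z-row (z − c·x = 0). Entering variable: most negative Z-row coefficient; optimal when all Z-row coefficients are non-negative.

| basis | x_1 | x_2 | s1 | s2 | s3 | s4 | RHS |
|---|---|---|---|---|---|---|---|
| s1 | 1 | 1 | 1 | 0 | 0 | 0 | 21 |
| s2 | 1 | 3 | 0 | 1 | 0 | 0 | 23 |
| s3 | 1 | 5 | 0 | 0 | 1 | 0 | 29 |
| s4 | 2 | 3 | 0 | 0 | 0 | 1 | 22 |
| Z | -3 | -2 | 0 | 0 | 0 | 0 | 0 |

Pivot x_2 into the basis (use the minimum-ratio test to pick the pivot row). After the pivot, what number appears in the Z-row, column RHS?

Ratio test on column x_2 — row 1: 21/1 = 21; row 2: 23/3 = 23/3; row 3: 29/5 = 29/5; row 4: 22/3 = 22/3. Minimum is 29/5 at row 3 (s3 leaves); pivot element 5.
Divide row 3 by 5; eliminate column x_2 from the other rows.
Z-row update in column RHS: 0 − (-2)·(29/5) = 58/5.

58/5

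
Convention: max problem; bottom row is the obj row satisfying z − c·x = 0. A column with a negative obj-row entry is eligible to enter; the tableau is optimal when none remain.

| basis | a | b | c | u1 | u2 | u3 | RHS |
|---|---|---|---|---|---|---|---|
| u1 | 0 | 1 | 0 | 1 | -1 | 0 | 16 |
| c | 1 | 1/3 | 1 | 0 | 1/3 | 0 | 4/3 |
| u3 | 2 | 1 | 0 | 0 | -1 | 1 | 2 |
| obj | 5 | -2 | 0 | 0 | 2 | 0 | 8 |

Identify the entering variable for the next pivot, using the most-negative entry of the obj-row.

Negative obj-row entries: b: -2.
The most negative is -2 in column b, so b enters.

b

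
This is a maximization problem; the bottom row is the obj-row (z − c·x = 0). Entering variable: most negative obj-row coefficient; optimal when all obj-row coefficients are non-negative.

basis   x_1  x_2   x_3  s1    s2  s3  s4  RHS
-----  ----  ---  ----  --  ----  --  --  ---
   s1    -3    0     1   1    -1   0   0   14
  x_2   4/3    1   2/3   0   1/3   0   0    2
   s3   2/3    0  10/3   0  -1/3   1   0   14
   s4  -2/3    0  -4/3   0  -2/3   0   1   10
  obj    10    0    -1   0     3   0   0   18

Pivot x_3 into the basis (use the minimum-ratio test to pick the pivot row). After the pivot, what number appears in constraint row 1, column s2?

-3/2

Ratio test on column x_3 — row 1: 14/1 = 14; row 2: 2/(2/3) = 3; row 3: 14/(10/3) = 21/5; row 4: entry -4/3 ≤ 0. Minimum is 3 at row 2 (x_2 leaves); pivot element 2/3.
Divide row 2 by 2/3; eliminate column x_3 from the other rows.
Row 1 update in column s2: -1 − 1·(1/2) = -3/2.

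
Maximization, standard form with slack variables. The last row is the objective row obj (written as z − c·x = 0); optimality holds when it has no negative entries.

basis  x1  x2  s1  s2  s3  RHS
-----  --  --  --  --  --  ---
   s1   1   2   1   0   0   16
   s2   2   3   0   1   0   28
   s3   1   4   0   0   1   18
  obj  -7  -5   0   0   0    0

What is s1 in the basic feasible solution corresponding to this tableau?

16

s1 is basic (row 1); its value is the RHS of that row, 16.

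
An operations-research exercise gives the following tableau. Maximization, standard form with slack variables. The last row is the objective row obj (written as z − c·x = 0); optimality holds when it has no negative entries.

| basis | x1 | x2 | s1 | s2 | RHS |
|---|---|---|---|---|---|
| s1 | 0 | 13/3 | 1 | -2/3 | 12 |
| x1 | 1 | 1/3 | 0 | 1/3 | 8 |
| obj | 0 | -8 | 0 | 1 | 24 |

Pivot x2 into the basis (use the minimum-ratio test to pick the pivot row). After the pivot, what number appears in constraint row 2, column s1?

Ratio test on column x2 — row 1: 12/(13/3) = 36/13; row 2: 8/(1/3) = 24. Minimum is 36/13 at row 1 (s1 leaves); pivot element 13/3.
Divide row 1 by 13/3; eliminate column x2 from the other rows.
Row 2 update in column s1: 0 − (1/3)·(3/13) = -1/13.

-1/13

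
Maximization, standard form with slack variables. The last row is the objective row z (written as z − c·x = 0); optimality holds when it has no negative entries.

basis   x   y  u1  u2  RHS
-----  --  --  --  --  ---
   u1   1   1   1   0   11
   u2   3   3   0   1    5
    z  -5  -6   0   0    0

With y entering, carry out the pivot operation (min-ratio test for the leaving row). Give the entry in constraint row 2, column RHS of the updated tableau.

5/3

Ratio test on column y — row 1: 11/1 = 11; row 2: 5/3 = 5/3. Minimum is 5/3 at row 2 (u2 leaves); pivot element 3.
Divide row 2 by 3; eliminate column y from the other rows.
In the new row 2, the RHS entry is the old entry divided by the pivot: 5/3 = 5/3.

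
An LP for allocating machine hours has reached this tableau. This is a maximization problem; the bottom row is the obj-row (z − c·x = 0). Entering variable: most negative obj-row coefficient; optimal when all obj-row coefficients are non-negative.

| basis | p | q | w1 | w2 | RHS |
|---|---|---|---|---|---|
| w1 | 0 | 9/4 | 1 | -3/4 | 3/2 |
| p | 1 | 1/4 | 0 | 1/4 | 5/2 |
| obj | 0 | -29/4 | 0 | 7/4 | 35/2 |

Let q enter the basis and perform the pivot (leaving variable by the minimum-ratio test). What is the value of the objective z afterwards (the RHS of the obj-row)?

Ratio test on column q — row 1: (3/2)/(9/4) = 2/3; row 2: (5/2)/(1/4) = 10. Minimum is 2/3 at row 1 (w1 leaves); pivot element 9/4.
Pivot on row 1; the obj-row RHS becomes 35/2 − (-29/4)·(2/3) = 67/3.

67/3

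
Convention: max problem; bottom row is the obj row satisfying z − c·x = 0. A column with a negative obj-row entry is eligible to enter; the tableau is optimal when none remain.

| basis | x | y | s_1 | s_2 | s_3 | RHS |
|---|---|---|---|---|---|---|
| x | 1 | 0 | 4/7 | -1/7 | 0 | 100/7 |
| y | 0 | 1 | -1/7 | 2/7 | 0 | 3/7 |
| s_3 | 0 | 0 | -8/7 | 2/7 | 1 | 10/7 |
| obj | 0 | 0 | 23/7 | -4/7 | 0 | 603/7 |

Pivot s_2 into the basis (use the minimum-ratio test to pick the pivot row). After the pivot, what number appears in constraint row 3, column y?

Ratio test on column s_2 — row 1: entry -1/7 ≤ 0; row 2: (3/7)/(2/7) = 3/2; row 3: (10/7)/(2/7) = 5. Minimum is 3/2 at row 2 (y leaves); pivot element 2/7.
Divide row 2 by 2/7; eliminate column s_2 from the other rows.
Row 3 update in column y: 0 − (2/7)·(7/2) = -1.

-1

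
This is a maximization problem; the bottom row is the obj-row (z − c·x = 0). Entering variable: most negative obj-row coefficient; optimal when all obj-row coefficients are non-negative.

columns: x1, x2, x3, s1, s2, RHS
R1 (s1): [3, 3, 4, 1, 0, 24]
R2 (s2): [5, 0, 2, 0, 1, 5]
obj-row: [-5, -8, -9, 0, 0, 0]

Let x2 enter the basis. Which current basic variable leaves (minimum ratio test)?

s1

Column x2 entries and ratios — s1: 24/3 = 8; s2: 0 ≤ 0, skip.
Smallest ratio is 8 in the row of s1, so s1 leaves.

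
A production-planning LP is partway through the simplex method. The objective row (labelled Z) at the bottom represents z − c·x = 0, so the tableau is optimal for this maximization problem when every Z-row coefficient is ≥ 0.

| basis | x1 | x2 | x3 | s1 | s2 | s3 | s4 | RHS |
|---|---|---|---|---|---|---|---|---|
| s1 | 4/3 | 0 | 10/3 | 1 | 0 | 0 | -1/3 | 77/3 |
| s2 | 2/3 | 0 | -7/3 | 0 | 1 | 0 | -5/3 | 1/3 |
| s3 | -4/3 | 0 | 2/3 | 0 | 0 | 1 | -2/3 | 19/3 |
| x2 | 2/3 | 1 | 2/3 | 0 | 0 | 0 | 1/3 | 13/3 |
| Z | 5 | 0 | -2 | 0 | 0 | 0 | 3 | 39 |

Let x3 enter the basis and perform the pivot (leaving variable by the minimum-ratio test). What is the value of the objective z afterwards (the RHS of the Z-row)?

52

Ratio test on column x3 — row 1: (77/3)/(10/3) = 77/10; row 2: entry -7/3 ≤ 0; row 3: (19/3)/(2/3) = 19/2; row 4: (13/3)/(2/3) = 13/2. Minimum is 13/2 at row 4 (x2 leaves); pivot element 2/3.
Pivot on row 4; the Z-row RHS becomes 39 − (-2)·(13/2) = 52.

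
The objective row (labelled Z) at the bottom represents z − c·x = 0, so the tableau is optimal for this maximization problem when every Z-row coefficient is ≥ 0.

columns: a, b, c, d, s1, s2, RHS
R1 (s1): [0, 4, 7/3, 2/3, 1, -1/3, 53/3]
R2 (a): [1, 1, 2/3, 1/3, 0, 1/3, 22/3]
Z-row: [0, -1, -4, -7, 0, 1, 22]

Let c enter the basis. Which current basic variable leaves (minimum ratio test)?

Column c entries and ratios — s1: (53/3)/(7/3) = 53/7; a: (22/3)/(2/3) = 11.
Smallest ratio is 53/7 in the row of s1, so s1 leaves.

s1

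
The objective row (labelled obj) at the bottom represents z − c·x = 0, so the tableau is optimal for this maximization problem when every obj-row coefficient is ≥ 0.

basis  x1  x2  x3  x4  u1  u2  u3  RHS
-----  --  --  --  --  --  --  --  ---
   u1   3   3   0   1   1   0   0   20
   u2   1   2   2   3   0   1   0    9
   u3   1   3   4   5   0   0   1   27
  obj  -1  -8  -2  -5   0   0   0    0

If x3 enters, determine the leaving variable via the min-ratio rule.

u2

Column x3 entries and ratios — u1: 0 ≤ 0, skip; u2: 9/2 = 9/2; u3: 27/4 = 27/4.
Smallest ratio is 9/2 in the row of u2, so u2 leaves.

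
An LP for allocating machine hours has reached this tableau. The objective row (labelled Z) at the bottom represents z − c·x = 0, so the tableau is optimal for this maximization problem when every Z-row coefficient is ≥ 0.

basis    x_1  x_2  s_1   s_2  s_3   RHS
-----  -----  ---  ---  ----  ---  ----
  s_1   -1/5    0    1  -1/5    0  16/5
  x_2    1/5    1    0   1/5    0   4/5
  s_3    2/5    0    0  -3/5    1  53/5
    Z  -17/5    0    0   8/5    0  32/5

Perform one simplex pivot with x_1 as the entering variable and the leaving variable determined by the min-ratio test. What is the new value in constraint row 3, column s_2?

-1

Ratio test on column x_1 — row 1: entry -1/5 ≤ 0; row 2: (4/5)/(1/5) = 4; row 3: (53/5)/(2/5) = 53/2. Minimum is 4 at row 2 (x_2 leaves); pivot element 1/5.
Divide row 2 by 1/5; eliminate column x_1 from the other rows.
Row 3 update in column s_2: -3/5 − (2/5)·1 = -1.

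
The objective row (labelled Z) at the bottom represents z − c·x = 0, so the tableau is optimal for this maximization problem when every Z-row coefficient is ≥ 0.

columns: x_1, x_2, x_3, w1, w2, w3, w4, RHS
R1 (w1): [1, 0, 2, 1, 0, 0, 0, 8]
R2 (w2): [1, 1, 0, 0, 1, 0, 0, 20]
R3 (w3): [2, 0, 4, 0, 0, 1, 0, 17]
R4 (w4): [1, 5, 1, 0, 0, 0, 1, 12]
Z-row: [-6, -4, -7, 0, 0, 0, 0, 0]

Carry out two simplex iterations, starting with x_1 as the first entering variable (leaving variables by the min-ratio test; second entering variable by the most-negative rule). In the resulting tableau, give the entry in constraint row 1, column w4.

Ratio test on column x_1 — row 1: 8/1 = 8; row 2: 20/1 = 20; row 3: 17/2 = 17/2; row 4: 12/1 = 12. Minimum is 8 at row 1 (w1 leaves); pivot element 1.
Divide row 1 by 1; eliminate column x_1 from the other rows.
Second iteration: most negative Z-row entry is -4 in column x_2, so x_2 enters.
Ratio test on column x_2 — row 1: entry 0 ≤ 0; row 2: 12/1 = 12; row 3: entry 0 ≤ 0; row 4: 4/5 = 4/5. Minimum is 4/5 at row 4 (w4 leaves); pivot element 5.
Divide row 4 by 5; eliminate column x_2 from the other rows.
After both pivots, the entry at constraint row 1, column w4 is 0.

0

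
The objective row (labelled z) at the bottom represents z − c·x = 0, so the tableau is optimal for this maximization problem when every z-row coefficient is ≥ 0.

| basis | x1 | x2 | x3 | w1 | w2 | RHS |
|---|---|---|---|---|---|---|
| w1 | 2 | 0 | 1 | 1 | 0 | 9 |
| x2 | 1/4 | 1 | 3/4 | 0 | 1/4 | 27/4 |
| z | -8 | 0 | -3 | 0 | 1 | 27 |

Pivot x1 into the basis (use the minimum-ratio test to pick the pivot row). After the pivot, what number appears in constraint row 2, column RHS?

45/8

Ratio test on column x1 — row 1: 9/2 = 9/2; row 2: (27/4)/(1/4) = 27. Minimum is 9/2 at row 1 (w1 leaves); pivot element 2.
Divide row 1 by 2; eliminate column x1 from the other rows.
Row 2 update in column RHS: 27/4 − (1/4)·(9/2) = 45/8.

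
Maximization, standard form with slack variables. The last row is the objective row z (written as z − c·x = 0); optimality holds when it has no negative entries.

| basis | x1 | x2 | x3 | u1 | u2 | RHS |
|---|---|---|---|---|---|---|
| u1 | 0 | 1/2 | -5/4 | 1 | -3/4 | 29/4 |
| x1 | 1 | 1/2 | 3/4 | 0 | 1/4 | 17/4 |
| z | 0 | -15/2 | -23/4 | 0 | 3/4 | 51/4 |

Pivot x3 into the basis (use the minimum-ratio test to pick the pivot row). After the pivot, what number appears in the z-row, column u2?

8/3

Ratio test on column x3 — row 1: entry -5/4 ≤ 0; row 2: (17/4)/(3/4) = 17/3. Minimum is 17/3 at row 2 (x1 leaves); pivot element 3/4.
Divide row 2 by 3/4; eliminate column x3 from the other rows.
z-row update in column u2: 3/4 − (-23/4)·(1/3) = 8/3.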